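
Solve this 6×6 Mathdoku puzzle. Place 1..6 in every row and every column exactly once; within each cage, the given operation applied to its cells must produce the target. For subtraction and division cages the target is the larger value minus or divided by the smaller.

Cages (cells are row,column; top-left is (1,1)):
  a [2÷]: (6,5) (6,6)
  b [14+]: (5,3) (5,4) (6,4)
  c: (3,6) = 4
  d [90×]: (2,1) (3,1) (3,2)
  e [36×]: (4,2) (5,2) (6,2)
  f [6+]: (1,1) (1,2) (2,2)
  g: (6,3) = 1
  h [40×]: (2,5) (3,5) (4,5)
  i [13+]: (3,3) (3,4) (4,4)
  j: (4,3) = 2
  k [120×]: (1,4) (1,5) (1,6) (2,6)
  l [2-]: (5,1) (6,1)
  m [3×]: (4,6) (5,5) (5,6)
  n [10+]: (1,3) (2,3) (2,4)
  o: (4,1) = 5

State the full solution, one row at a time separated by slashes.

1 4 3 2 6 5 / 6 1 4 3 5 2 / 3 5 6 1 2 4 / 5 3 2 6 4 1 / 2 6 5 4 1 3 / 4 2 1 5 3 6

Cage c is a single given cell; hence (3,6) = 4.
O is a freebie, which forces (4,1) = 5.
Cage j is a single given cell, leaving (4,3) = 2.
Row 4 now contains 2, so (4,5) = 4.
Cage m needs product 3, leaving (4,6) = 1.
The 3 cells of cage m must have product 3; hence (5,5) = 1.
Cage m needs product 3, leaving (5,6) = 3.
G is a freebie, leaving (6,3) = 1.
Cage d needs product 90, leaving (3,2) = 5.
Row 3 already has 5; hence (3,3) = 6.
Row 3 already has 5, which forces (3,5) = 2.
Cage i has sum 13, so (4,4) = 6.
Cage a's pair has quotient 2; hence (6,5) = 3.
Cage a needs two cells with quotient 2, which forces (6,6) = 6.
Cage k needs product 120; hence (1,4) = 2.
Cage k has product 120; hence (1,5) = 6.
Cage k has product 120, so (1,6) = 5.
Cage d needs product 90, leaving (2,1) = 6.
Column 5 now contains 2, so (2,5) = 5.
Cage k has product 120, leaving (2,6) = 2.
Row 3 already has 6, so (3,1) = 3.
2 is placed in row 3; hence (3,4) = 1.
Row 4 now contains 6, leaving (4,2) = 3.
Cage e needs product 36, which forces (5,2) = 6.
Cage b has sum 14; hence (5,3) = 5.
Cage b needs sum 14, so (5,4) = 4.
Row 6 now contains 6; hence (6,2) = 2.
Cage b needs sum 14, which forces (6,4) = 5.
Column 1 now contains 3, which forces (1,1) = 1.
The 3 cells of cage f must have sum 6, so (1,2) = 4.
Cage n has sum 10, which forces (1,3) = 3.
3 is placed in column 2; hence (2,2) = 1.
Cage n needs sum 10, which forces (2,3) = 4.
1 is placed in column 4, which forces (2,4) = 3.
4 is placed in row 5, which forces (5,1) = 2.
Row 6 now contains 2; hence (6,1) = 4.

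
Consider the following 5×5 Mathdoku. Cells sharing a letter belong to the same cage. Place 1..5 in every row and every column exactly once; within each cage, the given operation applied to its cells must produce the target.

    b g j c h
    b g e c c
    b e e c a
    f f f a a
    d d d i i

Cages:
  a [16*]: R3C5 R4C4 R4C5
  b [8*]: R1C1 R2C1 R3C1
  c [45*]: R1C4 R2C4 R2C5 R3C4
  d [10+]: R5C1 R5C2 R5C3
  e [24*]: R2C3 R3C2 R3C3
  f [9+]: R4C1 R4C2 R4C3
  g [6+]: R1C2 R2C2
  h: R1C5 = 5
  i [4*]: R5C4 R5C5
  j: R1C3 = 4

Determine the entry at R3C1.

1

J is a freebie, leaving R1C3 = 4.
Cage h is a single given cell; hence R1C5 = 5.
The 4 cells of cage c must have product 45; hence R2C5 = 3.
Row 2 already has 3, which forces R2C3 = 2.
The 3 cells of cage e must have product 24, which forces R3C2 = 4.
Cage e needs product 24, which forces R3C3 = 3.
Row 3 already has 4, so R3C5 = 2.
Cage b has product 8; hence R1C1 = 2.
Cage g needs two cells with sum 6, which forces R1C2 = 1.
Cage c needs product 45, which forces R1C4 = 3.
Cage b has product 8, leaving R2C1 = 4.
4 is placed in column 2; hence R2C2 = 5.
Row 2 now contains 5; hence R2C4 = 1.
Row 3 now contains 2; hence R3C1 = 1.
Column 4 now contains 1, so R3C4 = 5.
5 is placed in column 2, so R4C2 = 3.
The 3 cells of cage a must have product 16, which forces R4C4 = 2.
Cage a needs product 16, leaving R4C5 = 4.
4 is placed in column 1, leaving R5C1 = 3.
Column 2 already has 3, which forces R5C2 = 2.
Column 4 now contains 1, leaving R5C4 = 4.
4 is placed in column 5; hence R5C5 = 1.
Row 4 already has 3; hence R4C1 = 5.
Cage f has sum 9, so R4C3 = 1.
Row 5 now contains 1, so R5C3 = 5.
Completed grid: 2 1 4 3 5 / 4 5 2 1 3 / 1 4 3 5 2 / 5 3 1 2 4 / 3 2 5 4 1.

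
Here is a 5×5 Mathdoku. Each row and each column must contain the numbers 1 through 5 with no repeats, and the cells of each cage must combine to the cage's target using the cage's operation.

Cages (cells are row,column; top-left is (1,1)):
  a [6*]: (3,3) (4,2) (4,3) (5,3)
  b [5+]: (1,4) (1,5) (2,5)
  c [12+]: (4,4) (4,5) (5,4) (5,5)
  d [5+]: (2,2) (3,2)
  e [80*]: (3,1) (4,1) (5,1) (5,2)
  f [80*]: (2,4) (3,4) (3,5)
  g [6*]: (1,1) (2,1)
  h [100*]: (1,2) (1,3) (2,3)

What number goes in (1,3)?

4

Cage h has product 100, so (1,2) = 5.
The 3 cells of cage h must have product 100, so (1,3) = 4.
Cage h needs product 100, leaving (2,3) = 5.
Cage f needs product 80, leaving (2,4) = 4.
The 3 cells of cage f must have product 80, leaving (3,4) = 5.
The 3 cells of cage f must have product 80, which forces (3,5) = 4.
Cage a has product 6, so (4,2) = 1.
In row 2, 1 can only go at (2,5), so (2,5) = 1.
The 3 cells of cage b must have sum 5; hence (1,4) = 1.
Column 5 already has 1; hence (1,5) = 3.
3 is placed in row 1, which forces (1,1) = 2.
Cage g needs two cells with product 6; hence (2,1) = 3.
Row 2 now contains 3; hence (2,2) = 2.
2 is placed in column 1, so (3,1) = 1.
2 is placed in column 2, so (3,2) = 3.
Row 3 now contains 3, so (3,3) = 2.
Column 3 already has 2, leaving (4,3) = 3.
Row 4 already has 3, so (4,4) = 2.
Row 4 already has 2, which forces (4,5) = 5.
2 is placed in column 2, leaving (5,2) = 4.
Column 3 now contains 3, leaving (5,3) = 1.
Column 4 now contains 2, so (5,4) = 3.
5 is placed in column 5; hence (5,5) = 2.
Row 4 now contains 5, which forces (4,1) = 4.
4 is placed in row 5, leaving (5,1) = 5.
Completed grid: 2 5 4 1 3 / 3 2 5 4 1 / 1 3 2 5 4 / 4 1 3 2 5 / 5 4 1 3 2.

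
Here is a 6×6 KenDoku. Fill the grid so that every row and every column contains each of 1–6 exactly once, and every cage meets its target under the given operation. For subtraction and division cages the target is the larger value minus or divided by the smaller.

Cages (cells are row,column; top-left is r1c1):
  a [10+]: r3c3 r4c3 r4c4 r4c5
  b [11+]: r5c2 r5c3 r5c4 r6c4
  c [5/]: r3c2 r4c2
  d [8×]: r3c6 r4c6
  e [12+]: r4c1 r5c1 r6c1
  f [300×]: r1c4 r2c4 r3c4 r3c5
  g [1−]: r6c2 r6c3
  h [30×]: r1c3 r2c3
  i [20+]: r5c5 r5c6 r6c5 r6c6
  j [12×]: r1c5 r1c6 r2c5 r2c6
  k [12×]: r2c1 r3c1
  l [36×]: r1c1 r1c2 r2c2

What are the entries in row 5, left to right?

5 4 2 1 3 6

The 4 cells of cage f must have product 300; hence r3c5 = 5.
5 is placed in row 3; hence r3c2 = 1.
Cage c's pair has quotient 5, so r4c2 = 5.
In row 4, 6 can only go at r4c1, so r4c1 = 6.
Row 3 needs a 6, and only r3c4 is open for it.
The pair r2c1/r3c1 in column 1 holds {3, 4}, so r1c1 = 2.
Row 1 already has 2, leaving r1c4 = 5.
Column 4 already has 5, so r2c4 = 2.
Row 1 now contains 5, leaving r1c3 = 6.
Cage h's pair has product 30, so r2c3 = 5.
Row 1 already has 6, leaving r1c2 = 3.
Row 1 already has 3, so r1c6 = 1.
Cage l has product 36, leaving r2c2 = 6.
1 is placed in column 6, which forces r2c6 = 3.
Row 1 now contains 1, leaving r1c5 = 4.
3 is placed in row 2, so r2c1 = 4.
Cage j has product 12, leaving r2c5 = 1.
Cage k needs two cells with product 12; hence r3c1 = 3.
Cage b has sum 11, so r5c4 = 1.
Cage a needs sum 10, which forces r4c3 = 1.
Row 5 already has 1, leaving r5c1 = 5.
Row 5 already has 5; hence r5c6 = 6.
Cage e needs sum 12, so r6c1 = 1.
1 is placed in column 3, which forces r6c3 = 3.
Row 6 already has 3, which forces r6c4 = 4.
Row 6 already has 3, which forces r6c5 = 6.
Column 6 already has 6, leaving r6c6 = 5.
The 4 cells of cage a must have sum 10, leaving r3c3 = 4.
Row 3 now contains 4, leaving r3c6 = 2.
4 is placed in column 4, leaving r4c4 = 3.
Cage a has sum 10; hence r4c5 = 2.
2 is placed in column 6, leaving r4c6 = 4.
4 is placed in column 3, leaving r5c3 = 2.
Row 5 now contains 6, which forces r5c5 = 3.
Row 6 already has 4, leaving r6c2 = 2.
2 is placed in row 5, leaving r5c2 = 4.
Filled in: 2 3 6 5 4 1 / 4 6 5 2 1 3 / 3 1 4 6 5 2 / 6 5 1 3 2 4 / 5 4 2 1 3 6 / 1 2 3 4 6 5.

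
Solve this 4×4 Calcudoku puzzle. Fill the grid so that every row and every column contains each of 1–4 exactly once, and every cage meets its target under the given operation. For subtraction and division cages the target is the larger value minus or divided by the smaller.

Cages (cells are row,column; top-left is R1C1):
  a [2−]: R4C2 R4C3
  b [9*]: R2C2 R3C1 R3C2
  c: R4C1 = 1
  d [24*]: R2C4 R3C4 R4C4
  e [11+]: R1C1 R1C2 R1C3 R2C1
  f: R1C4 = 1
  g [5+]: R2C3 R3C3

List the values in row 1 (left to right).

4 2 3 1

F is a freebie, so R1C4 = 1.
Cage b needs product 9, so R2C2 = 3.
Cage b needs product 9, so R3C1 = 3.
The 3 cells of cage b must have product 9, which forces R3C2 = 1.
Cage c is a single given cell, which forces R4C1 = 1.
Cage e needs sum 11, which forces R1C1 = 4.
Cage e needs sum 11; hence R1C2 = 2.
Cage e has sum 11, so R1C3 = 3.
Cage e needs sum 11; hence R2C1 = 2.
The two cells of cage g must have sum 5; hence R2C3 = 1.
Row 2 already has 2; hence R2C4 = 4.
The two cells of cage g must have sum 5, leaving R3C3 = 4.
Column 4 now contains 4, leaving R3C4 = 2.
Column 2 already has 2; hence R4C2 = 4.
Column 3 already has 4; hence R4C3 = 2.
The 3 cells of cage d must have product 24, so R4C4 = 3.
The full grid is 4 2 3 1 / 2 3 1 4 / 3 1 4 2 / 1 4 2 3.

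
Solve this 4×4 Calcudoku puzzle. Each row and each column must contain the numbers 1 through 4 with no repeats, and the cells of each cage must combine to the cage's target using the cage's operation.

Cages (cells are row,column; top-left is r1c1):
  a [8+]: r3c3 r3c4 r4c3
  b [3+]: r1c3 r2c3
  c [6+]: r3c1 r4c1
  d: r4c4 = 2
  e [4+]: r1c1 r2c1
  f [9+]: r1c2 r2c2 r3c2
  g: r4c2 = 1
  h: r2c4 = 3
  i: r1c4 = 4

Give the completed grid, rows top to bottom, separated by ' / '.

Cage i is given, leaving r1c4 = 4.
Cage h is given, leaving r2c4 = 3.
Cage g is given, leaving r4c2 = 1.
D is a freebie; hence r4c4 = 2.
The two cells of cage e must have sum 4; hence r1c1 = 3.
3 is placed in row 1, which forces r1c2 = 2.
2 is placed in row 1; hence r1c3 = 1.
Row 2 already has 3, which forces r2c1 = 1.
Column 2 already has 2; hence r2c2 = 4.
Column 3 already has 1, leaving r2c3 = 2.
Cage c's pair has sum 6, which forces r3c1 = 2.
4 is placed in column 2; hence r3c2 = 3.
Row 3 already has 3, leaving r3c3 = 4.
Column 4 now contains 2, which forces r3c4 = 1.
Row 4 already has 2, so r4c1 = 4.
Column 3 now contains 4, so r4c3 = 3.

3 2 1 4 / 1 4 2 3 / 2 3 4 1 / 4 1 3 2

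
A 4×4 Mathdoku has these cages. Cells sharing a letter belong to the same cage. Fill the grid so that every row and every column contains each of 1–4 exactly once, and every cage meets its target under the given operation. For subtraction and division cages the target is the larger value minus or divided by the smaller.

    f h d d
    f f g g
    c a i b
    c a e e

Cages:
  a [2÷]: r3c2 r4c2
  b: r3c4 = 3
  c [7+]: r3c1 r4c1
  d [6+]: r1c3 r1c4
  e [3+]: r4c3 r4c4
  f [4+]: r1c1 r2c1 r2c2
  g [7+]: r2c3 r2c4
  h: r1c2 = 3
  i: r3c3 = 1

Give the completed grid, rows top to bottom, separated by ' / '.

Cage f has sum 4, so r1c1 = 1.
Cage h is a single given cell; hence r1c2 = 3.
Cage f needs sum 4, which forces r2c1 = 2.
Cage f needs sum 4; hence r2c2 = 1.
Cage i is a single given cell, which forces r3c3 = 1.
Cage b is given, which forces r3c4 = 3.
1 is placed in column 3, so r4c3 = 2.
Row 4 now contains 2; hence r4c4 = 1.
Column 3 now contains 2, so r1c3 = 4.
The two cells of cage d must have sum 6, which forces r1c4 = 2.
Cage g needs two cells with sum 7; hence r2c3 = 3.
3 is placed in column 4, leaving r2c4 = 4.
Row 3 now contains 3, which forces r3c1 = 4.
Cage a's pair has quotient 2, which forces r3c2 = 2.
The two cells of cage c must have sum 7, leaving r4c1 = 3.
Row 4 now contains 2, leaving r4c2 = 4.

1 3 4 2 / 2 1 3 4 / 4 2 1 3 / 3 4 2 1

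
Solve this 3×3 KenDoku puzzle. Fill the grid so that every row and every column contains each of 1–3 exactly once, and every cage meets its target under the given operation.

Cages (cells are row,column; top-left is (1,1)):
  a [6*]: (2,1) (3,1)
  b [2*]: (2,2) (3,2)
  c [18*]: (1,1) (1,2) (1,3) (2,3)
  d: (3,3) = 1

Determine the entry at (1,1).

1

Cage c has product 18, which forces (2,3) = 3.
D is a freebie, leaving (3,3) = 1.
1 is placed in column 3, which forces (1,3) = 2.
3 is placed in row 2, which forces (2,1) = 2.
The two cells of cage b must have product 2; hence (2,2) = 1.
The two cells of cage a must have product 6, leaving (3,1) = 3.
1 is placed in row 3, which forces (3,2) = 2.
3 is placed in column 1; hence (1,1) = 1.
Column 2 now contains 1, which forces (1,2) = 3.
The full grid is 1 3 2 / 2 1 3 / 3 2 1.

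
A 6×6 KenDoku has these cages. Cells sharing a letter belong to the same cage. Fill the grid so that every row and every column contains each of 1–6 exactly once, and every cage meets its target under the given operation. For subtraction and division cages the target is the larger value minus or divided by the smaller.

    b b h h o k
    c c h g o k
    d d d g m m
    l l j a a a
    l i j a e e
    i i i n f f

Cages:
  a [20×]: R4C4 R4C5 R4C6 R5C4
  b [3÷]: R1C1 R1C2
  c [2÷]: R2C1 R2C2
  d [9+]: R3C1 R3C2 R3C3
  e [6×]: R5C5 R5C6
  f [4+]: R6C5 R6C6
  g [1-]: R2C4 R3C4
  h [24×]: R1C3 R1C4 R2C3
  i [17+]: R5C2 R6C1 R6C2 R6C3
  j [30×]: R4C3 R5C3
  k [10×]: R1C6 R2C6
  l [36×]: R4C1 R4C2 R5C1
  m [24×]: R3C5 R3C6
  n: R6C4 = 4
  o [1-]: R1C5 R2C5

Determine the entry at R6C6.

N is a freebie, so R6C4 = 4.
Row 5 needs a 4, and only R5C2 is open for it.
In row 5, 5 can only go at R5C3, so R5C3 = 5.
Column 3 already has 5, which forces R4C3 = 6.
Column 3 already has 6, leaving R6C3 = 2.
The only place for 2 in row 3 is R3C4.
2 is placed in column 4; hence R1C4 = 6.
Cage a needs product 20, leaving R4C4 = 5.
2 is placed in column 4, so R5C4 = 1.
Column 4 already has 1; hence R2C4 = 3.
Row 2 needs a 6, and only R2C5 is open for it.
Cage o's pair has difference 1, which forces R1C5 = 5.
Row 1 now contains 5, which forces R1C6 = 2.
Column 6 now contains 2, so R2C6 = 5.
Column 5 already has 6, leaving R3C5 = 4.
The two cells of cage m must have product 24, leaving R3C6 = 6.
4 is placed in column 5, which forces R4C5 = 1.
1 is placed in row 4, leaving R4C6 = 4.
Column 6 now contains 2; hence R5C6 = 3.
Column 5 now contains 1, so R6C5 = 3.
Column 6 now contains 3, so R6C6 = 1.
Row 5 already has 3, so R5C1 = 6.
Row 5 already has 3, so R5C5 = 2.
6 is placed in column 1; hence R6C1 = 5.
Row 6 already has 5, which forces R6C2 = 6.
Cage d has sum 9, which forces R3C2 = 5.
Row 1 needs a 4, and only R1C3 is open for it.
4 is placed in column 3, leaving R2C3 = 1.
Column 3 now contains 1, leaving R3C3 = 3.
Cage c needs two cells with quotient 2; hence R2C1 = 4.
Row 2 already has 1, so R2C2 = 2.
3 is placed in row 3, which forces R3C1 = 1.
2 is placed in column 2, which forces R4C2 = 3.
1 is placed in column 1, so R1C1 = 3.
3 is placed in column 2, which forces R1C2 = 1.
Row 4 now contains 3, which forces R4C1 = 2.
The full grid is 3 1 4 6 5 2 / 4 2 1 3 6 5 / 1 5 3 2 4 6 / 2 3 6 5 1 4 / 6 4 5 1 2 3 / 5 6 2 4 3 1.

1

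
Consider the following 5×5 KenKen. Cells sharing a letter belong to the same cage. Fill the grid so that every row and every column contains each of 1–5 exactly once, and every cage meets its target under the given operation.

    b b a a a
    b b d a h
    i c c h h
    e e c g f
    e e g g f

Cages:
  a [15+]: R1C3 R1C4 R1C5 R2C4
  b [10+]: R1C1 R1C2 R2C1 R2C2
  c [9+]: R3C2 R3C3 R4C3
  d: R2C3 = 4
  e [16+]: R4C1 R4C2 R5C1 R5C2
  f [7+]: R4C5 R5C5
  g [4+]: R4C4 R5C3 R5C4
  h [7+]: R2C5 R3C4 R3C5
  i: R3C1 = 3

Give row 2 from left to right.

2 3 4 5 1

D is a freebie, which forces R2C3 = 4.
I is a freebie, so R3C1 = 3.
Cage g has sum 4, so R4C4 = 1.
Cage g needs sum 4; hence R5C3 = 1.
Cage g needs sum 4, which forces R5C4 = 2.
2 is placed in column 4, leaving R3C4 = 4.
Cage c needs sum 9, leaving R3C3 = 5.
In column 5, 5 can only go at R1C5, so R1C5 = 5.
The 4 cells of cage a must have sum 15; hence R1C3 = 2.
Row 1 now contains 5, leaving R1C4 = 3.
The 4 cells of cage a must have sum 15, so R2C4 = 5.
2 is placed in column 3; hence R4C3 = 3.
Row 4 now contains 3, so R4C5 = 4.
4 is placed in column 5, leaving R5C5 = 3.
Cage b has sum 10, leaving R2C1 = 2.
Cage b has sum 10; hence R2C2 = 3.
Row 2 now contains 2; hence R2C5 = 1.
The 3 cells of cage c must have sum 9, so R3C2 = 1.
Column 5 already has 1; hence R3C5 = 2.
2 is placed in column 1, which forces R4C1 = 5.
Row 4 now contains 5, so R4C2 = 2.
Column 1 now contains 5, so R5C1 = 4.
Row 5 now contains 4, leaving R5C2 = 5.
Column 1 now contains 4, which forces R1C1 = 1.
Column 2 already has 1; hence R1C2 = 4.
Completed grid: 1 4 2 3 5 / 2 3 4 5 1 / 3 1 5 4 2 / 5 2 3 1 4 / 4 5 1 2 3.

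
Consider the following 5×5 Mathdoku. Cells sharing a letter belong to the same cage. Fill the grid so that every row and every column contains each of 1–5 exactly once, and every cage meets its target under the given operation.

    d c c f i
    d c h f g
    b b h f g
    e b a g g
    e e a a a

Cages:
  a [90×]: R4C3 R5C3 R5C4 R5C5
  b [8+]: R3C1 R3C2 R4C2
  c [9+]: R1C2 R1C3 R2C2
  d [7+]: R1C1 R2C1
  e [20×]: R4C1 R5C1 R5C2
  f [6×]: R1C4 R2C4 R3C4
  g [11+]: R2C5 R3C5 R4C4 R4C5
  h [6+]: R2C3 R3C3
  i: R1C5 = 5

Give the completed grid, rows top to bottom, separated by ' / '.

I is a freebie, leaving R1C5 = 5.
The 4 cells of cage a must have product 90; hence R4C3 = 3.
The only place for 4 in column 4 is R4C4.
In column 4, 5 can only go at R5C4, so R5C4 = 5.
The 3 cells of cage e must have product 20, leaving R4C1 = 5.
Row 5 now contains 5; hence R5C3 = 2.
Cage a has product 90, leaving R5C5 = 3.
Column 1 needs a 2, and only R3C1 is open for it.
In row 3, 3 can only go at R3C4, so R3C4 = 3.
The only place for 1 in column 1 is R5C1.
1 is placed in row 5, leaving R5C2 = 4.
4 is placed in column 2, which forces R3C2 = 5.
Row 3 now contains 5, which forces R3C3 = 1.
Row 3 now contains 1, which forces R3C5 = 4.
The 3 cells of cage b must have sum 8; hence R4C2 = 1.
Row 4 now contains 1, leaving R4C5 = 2.
1 is placed in column 3, leaving R1C3 = 4.
1 is placed in column 3, leaving R2C3 = 5.
2 is placed in column 5, so R2C5 = 1.
Row 1 already has 4, so R1C1 = 3.
3 is placed in row 1, so R1C2 = 2.
Cage f has product 6, which forces R1C4 = 1.
Cage d needs two cells with sum 7, leaving R2C1 = 4.
Column 2 already has 2; hence R2C2 = 3.
1 is placed in row 2, leaving R2C4 = 2.

3 2 4 1 5 / 4 3 5 2 1 / 2 5 1 3 4 / 5 1 3 4 2 / 1 4 2 5 3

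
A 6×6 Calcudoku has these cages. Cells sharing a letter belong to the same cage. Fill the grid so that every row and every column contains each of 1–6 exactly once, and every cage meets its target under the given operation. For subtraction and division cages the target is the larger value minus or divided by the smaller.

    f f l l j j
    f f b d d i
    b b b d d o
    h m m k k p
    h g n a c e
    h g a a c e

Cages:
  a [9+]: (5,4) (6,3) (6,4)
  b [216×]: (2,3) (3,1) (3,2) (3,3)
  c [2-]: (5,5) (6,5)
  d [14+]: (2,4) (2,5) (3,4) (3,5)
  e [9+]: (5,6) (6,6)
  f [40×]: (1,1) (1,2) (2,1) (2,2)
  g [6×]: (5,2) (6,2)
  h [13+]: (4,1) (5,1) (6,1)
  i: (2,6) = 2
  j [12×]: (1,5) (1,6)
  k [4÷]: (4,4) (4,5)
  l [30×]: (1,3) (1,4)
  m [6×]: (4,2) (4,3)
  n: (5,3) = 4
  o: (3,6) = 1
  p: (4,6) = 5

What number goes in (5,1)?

Cage i is a single given cell, which forces (2,6) = 2.
Cage o is a single given cell, which forces (3,6) = 1.
P is a freebie; hence (4,6) = 5.
N is a freebie, leaving (5,3) = 4.
Column 6 needs a 4, and only (1,6) is open for it.
The two cells of cage j must have product 12, which forces (1,5) = 3.
The two cells of cage c must have difference 2, leaving (6,5) = 4.
Cage k's pair has quotient 4, leaving (4,4) = 4.
Column 5 already has 4, so (4,5) = 1.
The 4 cells of cage d must have sum 14, leaving (2,4) = 1.
The only place for 3 in row 2 is (2,3).
The 4 cells of cage b must have product 216, which forces (3,3) = 6.
The two cells of cage m must have product 6; hence (4,2) = 3.
3 is placed in column 3, which forces (4,3) = 2.
Column 3 already has 2, which forces (6,3) = 1.
6 is placed in column 3, so (1,3) = 5.
The two cells of cage l must have product 30; hence (1,4) = 6.
Cage d needs sum 14, so (2,5) = 6.
The 4 cells of cage b must have product 216, leaving (3,1) = 3.
Column 2 now contains 3; hence (3,2) = 4.
2 is placed in row 4; hence (4,1) = 6.
Cage g needs two cells with product 6; hence (5,2) = 1.
Column 5 now contains 6, so (5,5) = 2.
The two cells of cage g must have product 6, which forces (6,2) = 6.
6 is placed in row 6; hence (6,6) = 3.
Cage f has product 40, so (1,1) = 1.
1 is placed in column 2, leaving (1,2) = 2.
Cage f has product 40, so (2,1) = 4.
Column 2 now contains 4, which forces (2,2) = 5.
Cage d has sum 14; hence (3,4) = 2.
Column 5 already has 2, which forces (3,5) = 5.
2 is placed in row 5, leaving (5,1) = 5.
Cage a needs sum 9, leaving (5,4) = 3.
Column 6 already has 3, leaving (5,6) = 6.
The 3 cells of cage h must have sum 13, which forces (6,1) = 2.
The 3 cells of cage a must have sum 9, which forces (6,4) = 5.
Filled in: 1 2 5 6 3 4 / 4 5 3 1 6 2 / 3 4 6 2 5 1 / 6 3 2 4 1 5 / 5 1 4 3 2 6 / 2 6 1 5 4 3.

5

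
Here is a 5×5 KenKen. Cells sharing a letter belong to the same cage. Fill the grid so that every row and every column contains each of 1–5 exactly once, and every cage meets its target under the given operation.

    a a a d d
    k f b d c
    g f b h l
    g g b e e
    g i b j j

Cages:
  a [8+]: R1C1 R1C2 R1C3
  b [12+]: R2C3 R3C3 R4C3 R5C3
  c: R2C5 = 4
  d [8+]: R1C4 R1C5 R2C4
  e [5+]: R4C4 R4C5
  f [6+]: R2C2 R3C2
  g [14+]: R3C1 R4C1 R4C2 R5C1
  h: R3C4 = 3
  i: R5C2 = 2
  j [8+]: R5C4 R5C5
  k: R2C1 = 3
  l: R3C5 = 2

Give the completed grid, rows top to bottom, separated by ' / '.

Cage k is a single given cell, so R2C1 = 3.
Cage c is given, leaving R2C5 = 4.
Cage h is given, leaving R3C4 = 3.
L is a freebie, leaving R3C5 = 2.
Cage i is a single given cell, leaving R5C2 = 2.
Column 4 already has 3, which forces R5C4 = 5.
Row 5 now contains 5, which forces R5C5 = 3.
The 3 cells of cage d must have sum 8, which forces R1C5 = 5.
Cage e needs two cells with sum 5, which forces R4C4 = 4.
Column 5 already has 3, leaving R4C5 = 1.
Cage g needs sum 14, leaving R3C1 = 5.
Row 3 already has 5, so R3C2 = 1.
Row 3 now contains 1; hence R3C3 = 4.
The 4 cells of cage g must have sum 14, so R4C1 = 2.
Row 4 now contains 4, so R4C2 = 3.
2 is placed in row 4, so R4C3 = 5.
Cage g needs sum 14, which forces R5C1 = 4.
Column 3 now contains 4, so R5C3 = 1.
4 is placed in column 1, which forces R1C1 = 1.
Column 2 now contains 3, so R1C2 = 4.
1 is placed in column 3, leaving R1C3 = 3.
Row 1 already has 1, which forces R1C4 = 2.
Column 2 already has 1; hence R2C2 = 5.
1 is placed in column 3, leaving R2C3 = 2.
2 is placed in column 4, so R2C4 = 1.

1 4 3 2 5 / 3 5 2 1 4 / 5 1 4 3 2 / 2 3 5 4 1 / 4 2 1 5 3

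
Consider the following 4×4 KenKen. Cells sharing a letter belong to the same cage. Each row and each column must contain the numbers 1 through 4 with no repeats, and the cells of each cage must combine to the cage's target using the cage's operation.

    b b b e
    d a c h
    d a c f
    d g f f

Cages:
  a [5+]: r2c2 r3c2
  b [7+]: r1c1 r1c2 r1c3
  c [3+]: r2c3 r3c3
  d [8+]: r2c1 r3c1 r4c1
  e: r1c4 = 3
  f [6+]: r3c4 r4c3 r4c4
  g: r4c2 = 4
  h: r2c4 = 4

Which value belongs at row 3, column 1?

4

Cage e is a single given cell, so r1c4 = 3.
Cage h is a single given cell, leaving r2c4 = 4.
G is a freebie, leaving r4c2 = 4.
Cage d has sum 8, leaving r3c1 = 4.
Cage f has sum 6; hence r4c3 = 3.
Cage b needs sum 7, which forces r1c3 = 4.
Cage d needs sum 8; hence r2c1 = 3.
Row 2 now contains 3, which forces r2c2 = 2.
Row 2 already has 2, so r2c3 = 1.
2 is placed in column 2, leaving r3c2 = 3.
Column 3 now contains 1, leaving r3c3 = 2.
Row 3 now contains 2, leaving r3c4 = 1.
Row 4 now contains 3; hence r4c1 = 1.
Column 4 now contains 1, which forces r4c4 = 2.
Column 1 already has 1, leaving r1c1 = 2.
2 is placed in column 2; hence r1c2 = 1.
Completed grid: 2 1 4 3 / 3 2 1 4 / 4 3 2 1 / 1 4 3 2.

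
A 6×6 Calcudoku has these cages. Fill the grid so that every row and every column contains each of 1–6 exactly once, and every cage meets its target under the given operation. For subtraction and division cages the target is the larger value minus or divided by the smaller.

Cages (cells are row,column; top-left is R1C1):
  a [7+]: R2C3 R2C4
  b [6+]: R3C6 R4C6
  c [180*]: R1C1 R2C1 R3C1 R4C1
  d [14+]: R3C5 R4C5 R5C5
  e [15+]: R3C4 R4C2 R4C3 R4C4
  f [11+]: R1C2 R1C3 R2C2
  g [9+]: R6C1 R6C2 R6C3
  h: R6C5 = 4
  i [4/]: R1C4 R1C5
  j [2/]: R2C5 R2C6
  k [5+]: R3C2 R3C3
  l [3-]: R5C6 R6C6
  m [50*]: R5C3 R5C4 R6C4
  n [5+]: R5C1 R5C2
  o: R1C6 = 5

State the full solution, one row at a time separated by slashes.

Cage o is given; hence R1C6 = 5.
The 3 cells of cage m must have product 50; hence R5C3 = 5.
Cage m needs product 50, which forces R5C4 = 2.
Cage m has product 50, leaving R6C4 = 5.
Cage h is a single given cell, so R6C5 = 4.
Cage i needs two cells with quotient 4, so R1C4 = 4.
Column 5 already has 4; hence R1C5 = 1.
In row 2, 5 can only go at R2C1, so R2C1 = 5.
The only place for 5 in row 3 is R3C5.
In row 4, 5 can only go at R4C2, so R4C2 = 5.
The only place for 4 in row 4 is R4C6.
Column 6 already has 4, leaving R3C6 = 2.
In row 2, 4 can only go at R2C3, so R2C3 = 4.
Cage a needs two cells with sum 7, leaving R2C4 = 3.
The two cells of cage k must have sum 5; hence R3C2 = 4.
Column 3 now contains 4, which forces R3C3 = 1.
Row 3 already has 1, which forces R3C4 = 6.
Column 4 now contains 6, leaving R4C4 = 1.
Column 2 already has 4, which forces R5C2 = 1.
The two cells of cage j must have quotient 2, so R2C5 = 2.
Cage j's pair has quotient 2; hence R2C6 = 1.
Row 3 now contains 6, leaving R3C1 = 3.
The 4 cells of cage e must have sum 15, which forces R4C3 = 3.
Row 4 already has 3; hence R4C5 = 6.
Row 5 now contains 1, which forces R5C1 = 4.
Column 5 now contains 6, so R5C5 = 3.
Row 5 already has 3, so R5C6 = 6.
Cage g has sum 9, which forces R6C1 = 1.
6 is placed in column 6, leaving R6C6 = 3.
Cage c has product 180, leaving R1C1 = 6.
Cage f has sum 11, which forces R1C2 = 3.
The 3 cells of cage f must have sum 11, so R1C3 = 2.
Row 2 already has 2, which forces R2C2 = 6.
Row 4 now contains 6, which forces R4C1 = 2.
6 is placed in column 2, which forces R6C2 = 2.
2 is placed in column 3, leaving R6C3 = 6.

6 3 2 4 1 5 / 5 6 4 3 2 1 / 3 4 1 6 5 2 / 2 5 3 1 6 4 / 4 1 5 2 3 6 / 1 2 6 5 4 3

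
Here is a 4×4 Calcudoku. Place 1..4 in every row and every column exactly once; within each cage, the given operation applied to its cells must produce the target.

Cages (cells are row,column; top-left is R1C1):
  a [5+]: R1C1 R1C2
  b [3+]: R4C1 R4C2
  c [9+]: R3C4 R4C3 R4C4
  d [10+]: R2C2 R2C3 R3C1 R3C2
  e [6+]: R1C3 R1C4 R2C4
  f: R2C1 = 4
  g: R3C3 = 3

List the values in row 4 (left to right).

2 1 4 3

Cage f is a single given cell, which forces R2C1 = 4.
Cage g is a single given cell, leaving R3C3 = 3.
The 4 cells of cage d must have sum 10; hence R2C2 = 3.
Cage d has sum 10; hence R3C2 = 4.
Row 3 already has 4, which forces R3C4 = 2.
Cage a's pair has sum 5, leaving R1C1 = 3.
Column 2 now contains 4; hence R1C2 = 2.
Row 1 already has 2, leaving R1C3 = 1.
Row 1 already has 3, which forces R1C4 = 4.
Cage d has sum 10, leaving R2C3 = 2.
Column 4 now contains 2; hence R2C4 = 1.
2 is placed in row 3; hence R3C1 = 1.
Column 1 now contains 1; hence R4C1 = 2.
Column 2 already has 2; hence R4C2 = 1.
Cage c has sum 9, which forces R4C3 = 4.
Cage c needs sum 9, leaving R4C4 = 3.
The full grid is 3 2 1 4 / 4 3 2 1 / 1 4 3 2 / 2 1 4 3.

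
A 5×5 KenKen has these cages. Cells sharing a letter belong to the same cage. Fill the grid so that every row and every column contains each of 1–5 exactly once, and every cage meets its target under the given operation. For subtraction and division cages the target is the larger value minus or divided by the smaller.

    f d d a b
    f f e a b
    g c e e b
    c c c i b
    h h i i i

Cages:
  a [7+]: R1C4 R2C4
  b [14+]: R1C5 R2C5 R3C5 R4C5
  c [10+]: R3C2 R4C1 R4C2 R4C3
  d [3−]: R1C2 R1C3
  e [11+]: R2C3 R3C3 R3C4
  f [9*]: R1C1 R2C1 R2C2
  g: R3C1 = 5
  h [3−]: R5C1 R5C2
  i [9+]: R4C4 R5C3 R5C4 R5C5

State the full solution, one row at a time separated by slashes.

3 4 1 5 2 / 1 3 5 2 4 / 5 1 2 4 3 / 4 2 3 1 5 / 2 5 4 3 1

Cage f needs product 9, so R1C1 = 3.
Cage f has product 9, leaving R2C1 = 1.
Cage f has product 9; hence R2C2 = 3.
Cage g is a single given cell, leaving R3C1 = 5.
The only place for 1 in row 3 is R3C2.
Cage c needs sum 10, leaving R4C3 = 3.
The two cells of cage h must have difference 3; hence R5C1 = 2.
1 is placed in column 2, which forces R5C2 = 5.
Cage e has sum 11; hence R2C3 = 5.
5 is placed in row 2, which forces R2C4 = 2.
Row 2 already has 2, leaving R2C5 = 4.
Column 4 now contains 2, which forces R3C4 = 4.
The 4 cells of cage b must have sum 14; hence R3C5 = 3.
Column 1 now contains 2, so R4C1 = 4.
Cage c needs sum 10, so R4C2 = 2.
The 4 cells of cage i must have sum 9, leaving R4C4 = 1.
2 is placed in row 4, so R4C5 = 5.
4 is placed in column 4, which forces R5C4 = 3.
Column 5 now contains 3, which forces R5C5 = 1.
Column 2 now contains 2, leaving R1C2 = 4.
Column 3 now contains 5, which forces R1C3 = 1.
Column 4 now contains 2, which forces R1C4 = 5.
5 is placed in column 5, so R1C5 = 2.
Row 3 now contains 4; hence R3C3 = 2.
1 is placed in row 5, leaving R5C3 = 4.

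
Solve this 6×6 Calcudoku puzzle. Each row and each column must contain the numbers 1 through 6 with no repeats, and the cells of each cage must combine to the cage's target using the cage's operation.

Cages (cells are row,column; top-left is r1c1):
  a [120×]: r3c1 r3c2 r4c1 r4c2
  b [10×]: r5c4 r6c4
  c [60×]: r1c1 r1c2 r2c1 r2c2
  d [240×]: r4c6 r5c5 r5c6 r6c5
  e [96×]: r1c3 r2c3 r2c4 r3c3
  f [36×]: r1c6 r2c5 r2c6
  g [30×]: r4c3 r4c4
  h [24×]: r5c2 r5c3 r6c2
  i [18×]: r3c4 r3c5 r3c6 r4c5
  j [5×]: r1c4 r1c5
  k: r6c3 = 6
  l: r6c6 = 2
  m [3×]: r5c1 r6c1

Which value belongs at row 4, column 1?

2

Cage k is given; hence r6c3 = 6.
Cage l is given; hence r6c6 = 2.
Cage e has product 96, leaving r2c4 = 4.
Column 3 now contains 6, so r4c3 = 5.
Cage g's pair has product 30, leaving r4c4 = 6.
The two cells of cage b must have product 10, leaving r5c4 = 2.
Row 6 already has 2, leaving r6c4 = 5.
Column 4 now contains 5; hence r1c4 = 1.
Cage j needs two cells with product 5, leaving r1c5 = 5.
Column 4 already has 1; hence r3c4 = 3.
The 3 cells of cage h must have product 24; hence r5c2 = 6.
Cage i has product 18, so r3c6 = 1.
Cage d needs product 240, leaving r4c6 = 4.
Cage d has product 240, which forces r5c6 = 5.
The 3 cells of cage f must have product 36, so r2c5 = 2.
2 is placed in column 5, so r3c5 = 6.
Row 2 already has 2; hence r2c3 = 3.
3 is placed in row 2; hence r2c6 = 6.
Cage i has product 18, so r4c5 = 1.
6 is placed in column 6; hence r1c6 = 3.
Cage c has product 60, so r1c1 = 6.
Cage c needs product 60, leaving r1c2 = 2.
2 is placed in row 1, leaving r1c3 = 4.
Column 3 already has 4, so r3c3 = 2.
2 is placed in column 2, so r4c2 = 3.
Column 3 already has 4, which forces r5c3 = 1.
Row 4 already has 3; hence r4c1 = 2.
Row 5 already has 1, so r5c1 = 3.
Row 5 now contains 3, leaving r5c5 = 4.
Cage m needs two cells with product 3, so r6c1 = 1.
Cage h needs product 24; hence r6c2 = 4.
Column 5 already has 4; hence r6c5 = 3.
Column 1 now contains 1; hence r2c1 = 5.
Cage c needs product 60, so r2c2 = 1.
Cage a needs product 120; hence r3c1 = 4.
Column 2 now contains 4, which forces r3c2 = 5.
Completed grid: 6 2 4 1 5 3 / 5 1 3 4 2 6 / 4 5 2 3 6 1 / 2 3 5 6 1 4 / 3 6 1 2 4 5 / 1 4 6 5 3 2.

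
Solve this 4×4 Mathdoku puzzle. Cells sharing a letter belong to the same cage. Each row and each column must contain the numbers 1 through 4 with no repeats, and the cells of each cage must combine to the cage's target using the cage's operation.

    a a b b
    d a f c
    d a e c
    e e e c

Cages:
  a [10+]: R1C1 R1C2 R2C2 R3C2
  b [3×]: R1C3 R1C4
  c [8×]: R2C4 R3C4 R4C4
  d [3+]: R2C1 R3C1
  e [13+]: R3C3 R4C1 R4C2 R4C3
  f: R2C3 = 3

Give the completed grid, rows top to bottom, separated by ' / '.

4 2 1 3 / 2 1 3 4 / 1 3 4 2 / 3 4 2 1

Cage f is a single given cell; hence R2C3 = 3.
The 4 cells of cage e must have sum 13, so R3C3 = 4.
Column 3 now contains 3, leaving R4C3 = 2.
Column 3 now contains 3, so R1C3 = 1.
Cage b's pair has product 3, so R1C4 = 3.
Cage a has sum 10, so R2C2 = 1.
The 4 cells of cage a must have sum 10; hence R3C2 = 3.
3 is placed in column 2, so R4C2 = 4.
Row 4 now contains 4, so R4C4 = 1.
Cage a has sum 10, leaving R1C1 = 4.
Column 2 already has 4; hence R1C2 = 2.
1 is placed in row 2; hence R2C1 = 2.
Cage c has product 8; hence R2C4 = 4.
Cage d's pair has sum 3, leaving R3C1 = 1.
1 is placed in column 4; hence R3C4 = 2.
Row 4 now contains 4, leaving R4C1 = 3.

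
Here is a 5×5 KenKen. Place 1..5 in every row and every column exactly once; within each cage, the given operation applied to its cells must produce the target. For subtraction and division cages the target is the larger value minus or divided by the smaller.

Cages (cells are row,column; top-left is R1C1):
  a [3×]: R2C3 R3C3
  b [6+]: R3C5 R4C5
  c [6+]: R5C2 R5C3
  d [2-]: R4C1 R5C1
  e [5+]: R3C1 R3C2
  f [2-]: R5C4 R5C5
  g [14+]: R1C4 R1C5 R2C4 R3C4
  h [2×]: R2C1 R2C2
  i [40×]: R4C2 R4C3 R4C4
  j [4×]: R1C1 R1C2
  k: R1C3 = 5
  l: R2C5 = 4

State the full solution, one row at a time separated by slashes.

4 1 5 3 2 / 1 2 3 5 4 / 2 3 1 4 5 / 3 5 4 2 1 / 5 4 2 1 3

K is a freebie; hence R1C3 = 5.
Cage l is given, so R2C5 = 4.
In row 2, 5 can only go at R2C4, so R2C4 = 5.
Cage i needs product 40, leaving R4C2 = 5.
Row 4 now contains 5, which forces R4C5 = 1.
1 is placed in column 5, leaving R3C5 = 5.
Row 2 needs a 3, and only R2C3 is open for it.
Column 3 now contains 3, leaving R3C3 = 1.
In row 3, 4 can only go at R3C4, so R3C4 = 4.
Cage i needs product 40, so R4C3 = 4.
4 is placed in column 4, so R4C4 = 2.
Column 3 already has 4, which forces R5C3 = 2.
4 is placed in column 4, which forces R5C4 = 1.
Cage f needs two cells with difference 2, leaving R5C5 = 3.
Column 4 now contains 2, which forces R1C4 = 3.
Column 5 already has 3, leaving R1C5 = 2.
Row 4 already has 2; hence R4C1 = 3.
Cage d's pair has difference 2; hence R5C1 = 5.
Row 5 already has 2, so R5C2 = 4.
The two cells of cage j must have product 4, so R1C1 = 4.
Column 2 already has 4, which forces R1C2 = 1.
Column 2 already has 1, leaving R2C2 = 2.
Column 1 already has 3, leaving R3C1 = 2.
Cage e's pair has sum 5, so R3C2 = 3.
Row 2 now contains 2, leaving R2C1 = 1.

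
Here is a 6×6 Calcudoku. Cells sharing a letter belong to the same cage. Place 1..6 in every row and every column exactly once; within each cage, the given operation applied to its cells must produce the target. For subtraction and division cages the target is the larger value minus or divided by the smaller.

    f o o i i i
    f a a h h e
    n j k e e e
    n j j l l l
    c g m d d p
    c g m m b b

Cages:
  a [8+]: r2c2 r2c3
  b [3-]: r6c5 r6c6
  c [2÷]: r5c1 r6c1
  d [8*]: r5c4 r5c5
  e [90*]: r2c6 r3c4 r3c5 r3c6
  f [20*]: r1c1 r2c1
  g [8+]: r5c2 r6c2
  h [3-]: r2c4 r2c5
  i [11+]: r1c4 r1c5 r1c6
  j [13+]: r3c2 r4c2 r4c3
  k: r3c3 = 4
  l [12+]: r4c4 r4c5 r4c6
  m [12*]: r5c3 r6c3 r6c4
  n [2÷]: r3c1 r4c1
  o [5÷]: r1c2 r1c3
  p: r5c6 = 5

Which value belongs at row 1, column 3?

K is a freebie, so r3c3 = 4.
Cage p is a single given cell, which forces r5c6 = 5.
Column 2 needs a 4, and only r4c2 is open for it.
In row 4, 2 can only go at r4c1, so r4c1 = 2.
The two cells of cage n must have quotient 2, which forces r3c1 = 1.
In row 3, 2 can only go at r3c6, so r3c6 = 2.
Cage e needs product 90, leaving r2c6 = 3.
In row 3, 6 can only go at r3c2, so r3c2 = 6.
6 is placed in column 2, which forces r2c2 = 2.
The two cells of cage a must have sum 8, which forces r2c3 = 6.
Cage j needs sum 13, which forces r4c3 = 3.
Cage g's pair has sum 8, which forces r5c2 = 3.
The two cells of cage g must have sum 8; hence r6c2 = 5.
Column 2 now contains 5, so r1c2 = 1.
Cage o's pair has quotient 5, leaving r1c3 = 5.
Row 5 now contains 3, leaving r5c1 = 6.
Cage c needs two cells with quotient 2; hence r6c1 = 3.
Cage m needs product 12; hence r6c4 = 6.
5 is placed in row 1, so r1c1 = 4.
The 3 cells of cage i must have sum 11; hence r1c6 = 6.
Cage f needs two cells with product 20; hence r2c1 = 5.
Column 6 already has 6, so r4c6 = 1.
Column 6 now contains 1; hence r6c6 = 4.
Row 4 already has 1, which forces r4c4 = 5.
Cage l has sum 12, leaving r4c5 = 6.
Row 6 already has 4, which forces r6c5 = 1.
Cage h's pair has difference 3, which forces r2c4 = 1.
1 is placed in column 5, leaving r2c5 = 4.
Column 4 now contains 5, so r3c4 = 3.
The 4 cells of cage e must have product 90; hence r3c5 = 5.
The 3 cells of cage m must have product 12; hence r5c3 = 1.
Column 5 now contains 4, so r5c5 = 2.
Row 6 already has 1, which forces r6c3 = 2.
3 is placed in column 4, which forces r1c4 = 2.
2 is placed in column 5, so r1c5 = 3.
Row 5 already has 2, which forces r5c4 = 4.
Filled in: 4 1 5 2 3 6 / 5 2 6 1 4 3 / 1 6 4 3 5 2 / 2 4 3 5 6 1 / 6 3 1 4 2 5 / 3 5 2 6 1 4.

5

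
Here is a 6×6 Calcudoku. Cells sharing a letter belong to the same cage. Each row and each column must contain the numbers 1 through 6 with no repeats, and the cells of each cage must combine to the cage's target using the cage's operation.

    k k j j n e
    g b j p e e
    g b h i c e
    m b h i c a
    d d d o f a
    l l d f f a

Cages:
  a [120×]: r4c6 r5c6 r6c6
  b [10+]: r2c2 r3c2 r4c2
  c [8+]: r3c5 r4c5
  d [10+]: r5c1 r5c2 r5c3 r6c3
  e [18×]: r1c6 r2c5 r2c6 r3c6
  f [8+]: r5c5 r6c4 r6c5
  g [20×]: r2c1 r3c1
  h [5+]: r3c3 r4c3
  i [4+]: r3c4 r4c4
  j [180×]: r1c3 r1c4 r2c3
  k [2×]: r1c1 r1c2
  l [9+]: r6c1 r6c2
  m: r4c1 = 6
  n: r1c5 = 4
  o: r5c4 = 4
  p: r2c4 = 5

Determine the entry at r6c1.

Cage j needs product 180, which forces r1c3 = 5.
The 3 cells of cage j must have product 180, so r1c4 = 6.
Cage n is given, so r1c5 = 4.
Cage j has product 180, which forces r2c3 = 6.
Cage p is given, which forces r2c4 = 5.
Cage m is a single given cell; hence r4c1 = 6.
Cage o is given, leaving r5c4 = 4.
Row 2 already has 5; hence r2c1 = 4.
Cage g's pair has product 20, so r3c1 = 5.
Column 1 already has 5, leaving r6c1 = 3.
Cage l's pair has sum 9, which forces r6c2 = 6.
Cage b has sum 10, which forces r4c2 = 5.
Row 4 already has 5, so r4c5 = 2.
Row 4 already has 5, leaving r4c6 = 4.
The 3 cells of cage a must have product 120, which forces r5c6 = 6.
Column 6 already has 4, so r6c6 = 5.
The 4 cells of cage e must have product 18, which forces r2c5 = 3.
Cage c needs two cells with sum 8, so r3c5 = 6.
Cage f needs sum 8, which forces r5c5 = 5.
Cage d needs sum 10, so r6c3 = 4.
The 3 cells of cage f must have sum 8, which forces r6c4 = 2.
5 is placed in row 6, leaving r6c5 = 1.
4 is placed in column 3; hence r3c3 = 2.
The two cells of cage h must have sum 5, which forces r4c3 = 3.
3 is placed in row 4; hence r4c4 = 1.
3 is placed in column 3, which forces r5c3 = 1.
1 is placed in column 4, leaving r3c4 = 3.
Row 3 now contains 3, leaving r3c6 = 1.
Row 5 now contains 1; hence r5c1 = 2.
Cage d has sum 10; hence r5c2 = 3.
Column 1 already has 2, so r1c1 = 1.
The two cells of cage k must have product 2, leaving r1c2 = 2.
Cage e has product 18, so r1c6 = 3.
The 3 cells of cage b must have sum 10, which forces r2c2 = 1.
Column 6 already has 1, leaving r2c6 = 2.
Row 3 now contains 3, so r3c2 = 4.
The full grid is 1 2 5 6 4 3 / 4 1 6 5 3 2 / 5 4 2 3 6 1 / 6 5 3 1 2 4 / 2 3 1 4 5 6 / 3 6 4 2 1 5.

3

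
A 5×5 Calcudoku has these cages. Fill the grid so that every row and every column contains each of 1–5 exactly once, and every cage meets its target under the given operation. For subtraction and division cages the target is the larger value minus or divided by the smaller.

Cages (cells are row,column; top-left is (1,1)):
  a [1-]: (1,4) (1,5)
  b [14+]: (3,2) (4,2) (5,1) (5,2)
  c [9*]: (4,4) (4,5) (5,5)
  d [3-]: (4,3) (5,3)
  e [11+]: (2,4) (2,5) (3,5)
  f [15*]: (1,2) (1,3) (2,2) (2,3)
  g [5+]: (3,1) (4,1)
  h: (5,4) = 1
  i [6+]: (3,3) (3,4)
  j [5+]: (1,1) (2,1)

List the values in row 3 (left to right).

1 3 4 2 5

Cage c needs product 9, so (4,4) = 3.
Cage c has product 9; hence (4,5) = 1.
Cage h is a single given cell; hence (5,4) = 1.
The 3 cells of cage c must have product 9; hence (5,5) = 3.
In row 1, 2 can only go at (1,1), so (1,1) = 2.
The two cells of cage j must have sum 5, so (2,1) = 3.
Cage g's pair has sum 5; hence (3,1) = 1.
1 is placed in row 3, which forces (3,2) = 3.
Column 1 already has 2, so (4,1) = 4.
Column 1 already has 4, which forces (5,1) = 5.
Row 5 already has 5; hence (5,3) = 2.
Cage f has product 15, leaving (1,2) = 1.
The 4 cells of cage f must have product 15, so (1,3) = 3.
Cage f needs product 15; hence (2,2) = 5.
The 4 cells of cage f must have product 15, so (2,3) = 1.
Column 3 now contains 2, which forces (3,3) = 4.
The two cells of cage i must have sum 6; hence (3,4) = 2.
2 is placed in row 3, leaving (3,5) = 5.
The 4 cells of cage b must have sum 14, leaving (4,2) = 2.
Column 3 now contains 2, leaving (4,3) = 5.
Row 5 now contains 2; hence (5,2) = 4.
The two cells of cage a must have difference 1; hence (1,4) = 5.
5 is placed in column 5, leaving (1,5) = 4.
Column 4 already has 2, which forces (2,4) = 4.
The 3 cells of cage e must have sum 11, leaving (2,5) = 2.
Filled in: 2 1 3 5 4 / 3 5 1 4 2 / 1 3 4 2 5 / 4 2 5 3 1 / 5 4 2 1 3.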